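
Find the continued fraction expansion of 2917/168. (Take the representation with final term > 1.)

[17; 2, 1, 3, 15]

2917 = 17×168 + 61
168 = 2×61 + 46
61 = 1×46 + 15
46 = 3×15 + 1
15 = 15×1 + 0  (stop)
So 2917/168 = [17; 2, 1, 3, 15].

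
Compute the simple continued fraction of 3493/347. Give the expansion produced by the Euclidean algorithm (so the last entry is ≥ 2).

3493 = 10*347 + 23
347 = 15*23 + 2
23 = 11*2 + 1
2 = 2*1 + 0  (stop)
So 3493/347 = [10; 15, 11, 2].

[10; 15, 11, 2]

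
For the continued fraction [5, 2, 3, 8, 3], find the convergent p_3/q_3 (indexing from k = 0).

315/58

Using pₖ = aₖpₖ₋₁ + pₖ₋₂, qₖ = aₖqₖ₋₁ + qₖ₋₂ (with p₋₁=1, p₋₂=0, q₋₁=0, q₋₂=1):
  k=0: a=5, p=5, q=1
  k=1: a=2, p=11, q=2
  k=2: a=3, p=38, q=7
  k=3: a=8, p=315, q=58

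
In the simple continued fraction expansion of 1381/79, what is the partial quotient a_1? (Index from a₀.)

2

1381 = 17·79 + 38   →  a_0 = 17
79 = 2·38 + 3   →  a_1 = 2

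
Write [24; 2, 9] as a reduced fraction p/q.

465/19

Fold from the inside: start with 9/1.
  2 + 1/9 = 19/9
  24 + 9/19 = 465/19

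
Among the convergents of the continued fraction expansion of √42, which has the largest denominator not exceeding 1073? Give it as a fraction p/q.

√42 = [6; 2, 12, …] (period length 2).
Convergents:
  p_0/q_0 = 6/1
  p_1/q_1 = 13/2
  p_2/q_2 = 162/25
  p_3/q_3 = 337/52
  p_4/q_4 = 4206/649
  p_5/q_5 = 8749/1350
q_4 = 649 ≤ 1073 < 1350 = q_5, so the answer is 4206/649.

4206/649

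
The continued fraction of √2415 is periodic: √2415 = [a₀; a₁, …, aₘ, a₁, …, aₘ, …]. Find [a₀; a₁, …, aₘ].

a₀ = ⌊√2415⌋ = 49.

[49; 7, 98]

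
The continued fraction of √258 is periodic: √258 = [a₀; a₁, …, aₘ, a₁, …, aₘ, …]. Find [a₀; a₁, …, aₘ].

[16; 16, 32]

a₀ = ⌊√258⌋ = 16.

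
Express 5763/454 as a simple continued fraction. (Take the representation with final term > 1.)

[12; 1, 2, 3, 1, 3, 9]

5763 = 12*454 + 315
454 = 1*315 + 139
315 = 2*139 + 37
139 = 3*37 + 28
37 = 1*28 + 9
28 = 3*9 + 1
9 = 9*1 + 0  (stop)
So 5763/454 = [12; 1, 2, 3, 1, 3, 9].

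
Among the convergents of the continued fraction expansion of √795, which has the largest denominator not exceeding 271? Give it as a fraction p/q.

√795 = [28; 5, 9, 5, 56, …] (period length 4).
Convergents:
  p_0/q_0 = 28/1
  p_1/q_1 = 141/5
  p_2/q_2 = 1297/46
  p_3/q_3 = 6626/235
  p_4/q_4 = 372353/13206
q_3 = 235 ≤ 271 < 13206 = q_4, so the answer is 6626/235.

6626/235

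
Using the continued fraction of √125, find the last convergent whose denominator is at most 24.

√125 = [11; 5, 1, 1, 5, 22, …] (period length 5).
Convergents:
  p_0/q_0 = 11/1
  p_1/q_1 = 56/5
  p_2/q_2 = 67/6
  p_3/q_3 = 123/11
  p_4/q_4 = 682/61
q_3 = 11 ≤ 24 < 61 = q_4, so the answer is 123/11.

123/11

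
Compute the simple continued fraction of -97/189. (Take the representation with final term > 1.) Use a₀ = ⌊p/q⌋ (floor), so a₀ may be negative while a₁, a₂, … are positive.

-97 = -1×189 + 92
189 = 2×92 + 5
92 = 18×5 + 2
5 = 2×2 + 1
2 = 2×1 + 0  (stop)
So -97/189 = [-1; 2, 18, 2, 2].

[-1; 2, 18, 2, 2]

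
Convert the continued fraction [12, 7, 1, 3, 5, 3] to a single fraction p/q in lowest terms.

6307/520

Using pₖ = aₖpₖ₋₁ + pₖ₋₂ and qₖ = aₖqₖ₋₁ + qₖ₋₂:
  k=0: a=12, p=12, q=1
  k=1: a=7, p=85, q=7
  k=2: a=1, p=97, q=8
  k=3: a=3, p=376, q=31
  k=4: a=5, p=1977, q=163
  k=5: a=3, p=6307, q=520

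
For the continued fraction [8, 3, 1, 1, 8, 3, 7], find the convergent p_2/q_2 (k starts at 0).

33/4

Using pₖ = aₖpₖ₋₁ + pₖ₋₂, qₖ = aₖqₖ₋₁ + qₖ₋₂ (with p₋₁=1, p₋₂=0, q₋₁=0, q₋₂=1):
  k=0: a=8, p=8, q=1
  k=1: a=3, p=25, q=3
  k=2: a=1, p=33, q=4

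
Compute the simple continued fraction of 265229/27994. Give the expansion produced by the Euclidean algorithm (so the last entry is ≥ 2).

[9; 2, 9, 3, 3, 5, 5, 5]

265229 = 9×27994 + 13283
27994 = 2×13283 + 1428
13283 = 9×1428 + 431
1428 = 3×431 + 135
431 = 3×135 + 26
135 = 5×26 + 5
26 = 5×5 + 1
5 = 5×1 + 0  (stop)
So 265229/27994 = [9; 2, 9, 3, 3, 5, 5, 5].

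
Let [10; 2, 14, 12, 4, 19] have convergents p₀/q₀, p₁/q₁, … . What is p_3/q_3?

Using pₖ = aₖpₖ₋₁ + pₖ₋₂, qₖ = aₖqₖ₋₁ + qₖ₋₂ (with p₋₁=1, p₋₂=0, q₋₁=0, q₋₂=1):
  k=0: a=10, p=10, q=1
  k=1: a=2, p=21, q=2
  k=2: a=14, p=304, q=29
  k=3: a=12, p=3669, q=350

3669/350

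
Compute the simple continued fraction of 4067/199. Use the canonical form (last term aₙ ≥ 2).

4067 = 20×199 + 87
199 = 2×87 + 25
87 = 3×25 + 12
25 = 2×12 + 1
12 = 12×1 + 0  (stop)
So 4067/199 = [20; 2, 3, 2, 12].

[20; 2, 3, 2, 12]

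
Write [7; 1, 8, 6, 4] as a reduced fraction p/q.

1807/229

Fold from the inside: start with 4/1.
  6 + 1/4 = 25/4
  8 + 4/25 = 204/25
  1 + 25/204 = 229/204
  7 + 204/229 = 1807/229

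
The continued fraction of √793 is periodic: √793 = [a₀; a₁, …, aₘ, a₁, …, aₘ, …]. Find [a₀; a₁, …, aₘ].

a₀ = ⌊√793⌋ = 28.
With m₀=0, d₀=1 and mₖ₊₁ = dₖaₖ − mₖ, dₖ₊₁ = (n − mₖ₊₁²)/dₖ, aₖ₊₁ = ⌊(a₀+mₖ₊₁)/dₖ₊₁⌋:
  k=1: m=28, d=9, a=6
  k=2: m=26, d=13, a=4
  k=3: m=26, d=9, a=6
  k=4: m=28, d=1, a=56
d=1 and a=2a₀=56 at k=4, so the next step gives (m, d) = (28, 9) again — its k=1 value — and the period has length 4.

[28; 6, 4, 6, 56]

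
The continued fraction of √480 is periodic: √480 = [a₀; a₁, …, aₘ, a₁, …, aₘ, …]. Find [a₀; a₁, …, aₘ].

[21; 1, 9, 1, 42]

a₀ = ⌊√480⌋ = 21.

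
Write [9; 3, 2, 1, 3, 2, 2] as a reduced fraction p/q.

Fold from the inside: start with 2/1.
  2 + 1/2 = 5/2
  3 + 2/5 = 17/5
  1 + 5/17 = 22/17
  2 + 17/22 = 61/22
  3 + 22/61 = 205/61
  9 + 61/205 = 1906/205

1906/205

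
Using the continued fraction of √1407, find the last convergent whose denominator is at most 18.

75/2

√1407 = [37; 1, 1, 24, 1, 1, 74, …] (period length 6).
Convergents:
  p_0/q_0 = 37/1
  p_1/q_1 = 38/1
  p_2/q_2 = 75/2
  p_3/q_3 = 1838/49
q_2 = 2 ≤ 18 < 49 = q_3, so the answer is 75/2.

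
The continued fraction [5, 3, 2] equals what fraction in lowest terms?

Using pₖ = aₖpₖ₋₁ + pₖ₋₂ and qₖ = aₖqₖ₋₁ + qₖ₋₂:
  k=0: a=5, p=5, q=1
  k=1: a=3, p=16, q=3
  k=2: a=2, p=37, q=7

37/7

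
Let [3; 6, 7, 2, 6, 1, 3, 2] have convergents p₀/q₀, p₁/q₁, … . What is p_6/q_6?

Using pₖ = aₖpₖ₋₁ + pₖ₋₂, qₖ = aₖqₖ₋₁ + qₖ₋₂ (with p₋₁=1, p₋₂=0, q₋₁=0, q₋₂=1):
  k=0: a=3, p=3, q=1
  k=1: a=6, p=19, q=6
  k=2: a=7, p=136, q=43
  k=3: a=2, p=291, q=92
  k=4: a=6, p=1882, q=595
  k=5: a=1, p=2173, q=687
  k=6: a=3, p=8401, q=2656

8401/2656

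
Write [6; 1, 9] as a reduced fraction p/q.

Fold from the inside: start with 9/1.
  1 + 1/9 = 10/9
  6 + 9/10 = 69/10

69/10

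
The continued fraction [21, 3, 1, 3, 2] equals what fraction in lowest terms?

723/34

Using pₖ = aₖpₖ₋₁ + pₖ₋₂ and qₖ = aₖqₖ₋₁ + qₖ₋₂:
  k=0: a=21, p=21, q=1
  k=1: a=3, p=64, q=3
  k=2: a=1, p=85, q=4
  k=3: a=3, p=319, q=15
  k=4: a=2, p=723, q=34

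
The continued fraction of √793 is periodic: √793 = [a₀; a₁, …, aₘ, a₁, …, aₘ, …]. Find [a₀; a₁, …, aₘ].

a₀ = ⌊√793⌋ = 28.
With m₀=0, d₀=1 and mₖ₊₁ = dₖaₖ − mₖ, dₖ₊₁ = (n − mₖ₊₁²)/dₖ, aₖ₊₁ = ⌊(a₀+mₖ₊₁)/dₖ₊₁⌋:
  k=1: m=28, d=9, a=6
  k=2: m=26, d=13, a=4
  k=3: m=26, d=9, a=6
  k=4: m=28, d=1, a=56
d=1 and a=2a₀=56 at k=4, so the next step gives (m, d) = (28, 9) again — its k=1 value — and the period has length 4.

[28; 6, 4, 6, 56]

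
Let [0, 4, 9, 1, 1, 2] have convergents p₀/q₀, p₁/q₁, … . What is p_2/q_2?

9/37

Using pₖ = aₖpₖ₋₁ + pₖ₋₂, qₖ = aₖqₖ₋₁ + qₖ₋₂ (with p₋₁=1, p₋₂=0, q₋₁=0, q₋₂=1):
  k=0: a=0, p=0, q=1
  k=1: a=4, p=1, q=4
  k=2: a=9, p=9, q=37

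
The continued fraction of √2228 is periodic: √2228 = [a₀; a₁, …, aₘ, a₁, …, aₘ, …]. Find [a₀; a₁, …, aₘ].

[47; 4, 1, 22, 1, 4, 94]

a₀ = ⌊√2228⌋ = 47.
With m₀=0, d₀=1 and mₖ₊₁ = dₖaₖ − mₖ, dₖ₊₁ = (n − mₖ₊₁²)/dₖ, aₖ₊₁ = ⌊(a₀+mₖ₊₁)/dₖ₊₁⌋:
  k=1: m=47, d=19, a=4
  k=2: m=29, d=73, a=1
  k=3: m=44, d=4, a=22
  k=4: m=44, d=73, a=1
  k=5: m=29, d=19, a=4
  k=6: m=47, d=1, a=94
d=1 and a=2a₀=94 at k=6, so the next step gives (m, d) = (47, 19) again — its k=1 value — and the period has length 6.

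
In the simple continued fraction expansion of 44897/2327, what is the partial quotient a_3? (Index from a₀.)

44897 = 19·2327 + 684   →  a_0 = 19
2327 = 3·684 + 275   →  a_1 = 3
684 = 2·275 + 134   →  a_2 = 2
275 = 2·134 + 7   →  a_3 = 2

2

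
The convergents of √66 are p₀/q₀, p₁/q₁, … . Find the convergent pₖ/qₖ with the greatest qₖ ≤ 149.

1048/129

√66 = [8; 8, 16, …] (period length 2).
Convergents:
  p_0/q_0 = 8/1
  p_1/q_1 = 65/8
  p_2/q_2 = 1048/129
  p_3/q_3 = 8449/1040
q_2 = 129 ≤ 149 < 1040 = q_3, so the answer is 1048/129.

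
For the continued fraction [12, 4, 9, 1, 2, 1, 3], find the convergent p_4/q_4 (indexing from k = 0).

1457/119

Using pₖ = aₖpₖ₋₁ + pₖ₋₂, qₖ = aₖqₖ₋₁ + qₖ₋₂ (with p₋₁=1, p₋₂=0, q₋₁=0, q₋₂=1):
  k=0: a=12, p=12, q=1
  k=1: a=4, p=49, q=4
  k=2: a=9, p=453, q=37
  k=3: a=1, p=502, q=41
  k=4: a=2, p=1457, q=119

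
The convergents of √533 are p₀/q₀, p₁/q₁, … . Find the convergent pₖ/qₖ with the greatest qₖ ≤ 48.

√533 = [23; 11, 1, 1, 11, 46, …] (period length 5).
Convergents:
  p_0/q_0 = 23/1
  p_1/q_1 = 254/11
  p_2/q_2 = 277/12
  p_3/q_3 = 531/23
  p_4/q_4 = 6118/265
q_3 = 23 ≤ 48 < 265 = q_4, so the answer is 531/23.

531/23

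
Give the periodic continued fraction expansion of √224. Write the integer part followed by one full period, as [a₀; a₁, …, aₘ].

[14; 1, 28]

a₀ = ⌊√224⌋ = 14.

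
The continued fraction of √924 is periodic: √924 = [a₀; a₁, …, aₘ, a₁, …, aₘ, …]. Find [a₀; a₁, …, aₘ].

[30; 2, 1, 1, 14, 1, 1, 2, 60]

a₀ = ⌊√924⌋ = 30.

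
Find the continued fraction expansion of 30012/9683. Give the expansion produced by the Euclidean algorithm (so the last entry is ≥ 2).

30012 = 3·9683 + 963
9683 = 10·963 + 53
963 = 18·53 + 9
53 = 5·9 + 8
9 = 1·8 + 1
8 = 8·1 + 0  (stop)
So 30012/9683 = [3; 10, 18, 5, 1, 8].

[3; 10, 18, 5, 1, 8]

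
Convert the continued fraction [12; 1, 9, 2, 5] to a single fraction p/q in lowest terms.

Fold from the inside: start with 5/1.
  2 + 1/5 = 11/5
  9 + 5/11 = 104/11
  1 + 11/104 = 115/104
  12 + 104/115 = 1484/115

1484/115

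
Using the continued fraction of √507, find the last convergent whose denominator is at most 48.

698/31

√507 = [22; 1, 1, 14, 1, 1, 44, …] (period length 6).
Convergents:
  p_0/q_0 = 22/1
  p_1/q_1 = 23/1
  p_2/q_2 = 45/2
  p_3/q_3 = 653/29
  p_4/q_4 = 698/31
  p_5/q_5 = 1351/60
q_4 = 31 ≤ 48 < 60 = q_5, so the answer is 698/31.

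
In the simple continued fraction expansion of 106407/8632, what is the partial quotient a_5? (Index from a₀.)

2

106407 = 12·8632 + 2823   →  a_0 = 12
8632 = 3·2823 + 163   →  a_1 = 3
2823 = 17·163 + 52   →  a_2 = 17
163 = 3·52 + 7   →  a_3 = 3
52 = 7·7 + 3   →  a_4 = 7
7 = 2·3 + 1   →  a_5 = 2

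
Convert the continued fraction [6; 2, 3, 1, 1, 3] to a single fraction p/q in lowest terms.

Using pₖ = aₖpₖ₋₁ + pₖ₋₂ and qₖ = aₖqₖ₋₁ + qₖ₋₂:
  k=0: a=6, p=6, q=1
  k=1: a=2, p=13, q=2
  k=2: a=3, p=45, q=7
  k=3: a=1, p=58, q=9
  k=4: a=1, p=103, q=16
  k=5: a=3, p=367, q=57

367/57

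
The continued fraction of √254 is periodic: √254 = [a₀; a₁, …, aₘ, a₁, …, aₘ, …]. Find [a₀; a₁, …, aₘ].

a₀ = ⌊√254⌋ = 15.
With m₀=0, d₀=1 and mₖ₊₁ = dₖaₖ − mₖ, dₖ₊₁ = (n − mₖ₊₁²)/dₖ, aₖ₊₁ = ⌊(a₀+mₖ₊₁)/dₖ₊₁⌋:
  k=1: m=15, d=29, a=1
  k=2: m=14, d=2, a=14
  k=3: m=14, d=29, a=1
  k=4: m=15, d=1, a=30
d=1 and a=2a₀=30 at k=4, so the next step gives (m, d) = (15, 29) again — its k=1 value — and the period has length 4.

[15; 1, 14, 1, 30]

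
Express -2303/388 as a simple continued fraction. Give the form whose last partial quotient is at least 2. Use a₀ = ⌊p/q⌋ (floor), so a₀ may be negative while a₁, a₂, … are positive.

-2303 = -6×388 + 25
388 = 15×25 + 13
25 = 1×13 + 12
13 = 1×12 + 1
12 = 12×1 + 0  (stop)
So -2303/388 = [-6; 15, 1, 1, 12].

[-6; 15, 1, 1, 12]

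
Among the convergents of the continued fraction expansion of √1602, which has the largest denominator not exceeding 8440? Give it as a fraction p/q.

√1602 = [40; 40, 80, …] (period length 2).
Convergents:
  p_0/q_0 = 40/1
  p_1/q_1 = 1601/40
  p_2/q_2 = 128120/3201
  p_3/q_3 = 5126401/128080
q_2 = 3201 ≤ 8440 < 128080 = q_3, so the answer is 128120/3201.

128120/3201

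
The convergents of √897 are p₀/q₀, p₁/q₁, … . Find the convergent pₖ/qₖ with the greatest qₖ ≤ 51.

√897 = [29; 1, 18, 1, 58, …] (period length 4).
Convergents:
  p_0/q_0 = 29/1
  p_1/q_1 = 30/1
  p_2/q_2 = 569/19
  p_3/q_3 = 599/20
  p_4/q_4 = 35311/1179
q_3 = 20 ≤ 51 < 1179 = q_4, so the answer is 599/20.

599/20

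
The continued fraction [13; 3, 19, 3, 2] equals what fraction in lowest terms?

Using pₖ = aₖpₖ₋₁ + pₖ₋₂ and qₖ = aₖqₖ₋₁ + qₖ₋₂:
  k=0: a=13, p=13, q=1
  k=1: a=3, p=40, q=3
  k=2: a=19, p=773, q=58
  k=3: a=3, p=2359, q=177
  k=4: a=2, p=5491, q=412

5491/412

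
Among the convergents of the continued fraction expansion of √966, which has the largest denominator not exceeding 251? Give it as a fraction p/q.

√966 = [31; 12, 2, 2, 2, 12, 62, …] (period length 6).
Convergents:
  p_0/q_0 = 31/1
  p_1/q_1 = 373/12
  p_2/q_2 = 777/25
  p_3/q_3 = 1927/62
  p_4/q_4 = 4631/149
  p_5/q_5 = 57499/1850
q_4 = 149 ≤ 251 < 1850 = q_5, so the answer is 4631/149.

4631/149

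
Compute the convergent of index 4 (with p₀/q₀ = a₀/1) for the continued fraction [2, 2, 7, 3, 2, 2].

Using pₖ = aₖpₖ₋₁ + pₖ₋₂, qₖ = aₖqₖ₋₁ + qₖ₋₂ (with p₋₁=1, p₋₂=0, q₋₁=0, q₋₂=1):
  k=0: a=2, p=2, q=1
  k=1: a=2, p=5, q=2
  k=2: a=7, p=37, q=15
  k=3: a=3, p=116, q=47
  k=4: a=2, p=269, q=109

269/109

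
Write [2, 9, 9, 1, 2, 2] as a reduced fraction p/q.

Using pₖ = aₖpₖ₋₁ + pₖ₋₂ and qₖ = aₖqₖ₋₁ + qₖ₋₂:
  k=0: a=2, p=2, q=1
  k=1: a=9, p=19, q=9
  k=2: a=9, p=173, q=82
  k=3: a=1, p=192, q=91
  k=4: a=2, p=557, q=264
  k=5: a=2, p=1306, q=619

1306/619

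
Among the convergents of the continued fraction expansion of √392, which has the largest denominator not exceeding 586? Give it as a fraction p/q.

3940/199

√392 = [19; 1, 3, 1, 38, …] (period length 4).
Convergents:
  p_0/q_0 = 19/1
  p_1/q_1 = 20/1
  p_2/q_2 = 79/4
  p_3/q_3 = 99/5
  p_4/q_4 = 3841/194
  p_5/q_5 = 3940/199
  p_6/q_6 = 15661/791
q_5 = 199 ≤ 586 < 791 = q_6, so the answer is 3940/199.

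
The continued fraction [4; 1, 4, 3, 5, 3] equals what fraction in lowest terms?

Using pₖ = aₖpₖ₋₁ + pₖ₋₂ and qₖ = aₖqₖ₋₁ + qₖ₋₂:
  k=0: a=4, p=4, q=1
  k=1: a=1, p=5, q=1
  k=2: a=4, p=24, q=5
  k=3: a=3, p=77, q=16
  k=4: a=5, p=409, q=85
  k=5: a=3, p=1304, q=271

1304/271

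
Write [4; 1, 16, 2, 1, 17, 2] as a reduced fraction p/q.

9341/1890

Fold from the inside: start with 2/1.
  17 + 1/2 = 35/2
  1 + 2/35 = 37/35
  2 + 35/37 = 109/37
  16 + 37/109 = 1781/109
  1 + 109/1781 = 1890/1781
  4 + 1781/1890 = 9341/1890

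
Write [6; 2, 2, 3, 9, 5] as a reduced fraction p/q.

Fold from the inside: start with 5/1.
  9 + 1/5 = 46/5
  3 + 5/46 = 143/46
  2 + 46/143 = 332/143
  2 + 143/332 = 807/332
  6 + 332/807 = 5174/807

5174/807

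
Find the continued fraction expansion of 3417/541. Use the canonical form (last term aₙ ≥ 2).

3417 = 6·541 + 171
541 = 3·171 + 28
171 = 6·28 + 3
28 = 9·3 + 1
3 = 3·1 + 0  (stop)
So 3417/541 = [6; 3, 6, 9, 3].

[6; 3, 6, 9, 3]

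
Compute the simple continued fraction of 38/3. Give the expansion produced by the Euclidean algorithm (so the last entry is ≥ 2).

[12; 1, 2]

38 = 12×3 + 2
3 = 1×2 + 1
2 = 2×1 + 0  (stop)
So 38/3 = [12; 1, 2].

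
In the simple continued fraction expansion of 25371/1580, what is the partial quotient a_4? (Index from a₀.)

3

25371 = 16·1580 + 91   →  a_0 = 16
1580 = 17·91 + 33   →  a_1 = 17
91 = 2·33 + 25   →  a_2 = 2
33 = 1·25 + 8   →  a_3 = 1
25 = 3·8 + 1   →  a_4 = 3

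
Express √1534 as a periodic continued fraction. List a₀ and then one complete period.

a₀ = ⌊√1534⌋ = 39.

[39; 6, 78]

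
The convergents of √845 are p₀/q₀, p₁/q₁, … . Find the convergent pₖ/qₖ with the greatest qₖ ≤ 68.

√845 = [29; 14, 1, 1, 14, 58, …] (period length 5).
Convergents:
  p_0/q_0 = 29/1
  p_1/q_1 = 407/14
  p_2/q_2 = 436/15
  p_3/q_3 = 843/29
  p_4/q_4 = 12238/421
q_3 = 29 ≤ 68 < 421 = q_4, so the answer is 843/29.

843/29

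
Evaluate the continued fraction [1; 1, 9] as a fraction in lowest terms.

Using pₖ = aₖpₖ₋₁ + pₖ₋₂ and qₖ = aₖqₖ₋₁ + qₖ₋₂:
  k=0: a=1, p=1, q=1
  k=1: a=1, p=2, q=1
  k=2: a=9, p=19, q=10

19/10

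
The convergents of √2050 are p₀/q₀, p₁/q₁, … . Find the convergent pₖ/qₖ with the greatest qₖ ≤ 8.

√2050 = [45; 3, 1, 1, 1, 1, 3, 90, …] (period length 7).
Convergents:
  p_0/q_0 = 45/1
  p_1/q_1 = 136/3
  p_2/q_2 = 181/4
  p_3/q_3 = 317/7
  p_4/q_4 = 498/11
q_3 = 7 ≤ 8 < 11 = q_4, so the answer is 317/7.

317/7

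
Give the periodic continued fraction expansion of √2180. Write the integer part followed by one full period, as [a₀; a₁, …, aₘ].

[46; 1, 2, 4, 2, 1, 92]

a₀ = ⌊√2180⌋ = 46.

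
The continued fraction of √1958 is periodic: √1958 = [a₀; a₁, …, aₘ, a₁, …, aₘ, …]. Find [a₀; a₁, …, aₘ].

a₀ = ⌊√1958⌋ = 44.
With m₀=0, d₀=1 and mₖ₊₁ = dₖaₖ − mₖ, dₖ₊₁ = (n − mₖ₊₁²)/dₖ, aₖ₊₁ = ⌊(a₀+mₖ₊₁)/dₖ₊₁⌋:
  k=1: m=44, d=22, a=4
  k=2: m=44, d=1, a=88
d=1 and a=2a₀=88 at k=2, so the next step gives (m, d) = (44, 22) again — its k=1 value — and the period has length 2.

[44; 4, 88]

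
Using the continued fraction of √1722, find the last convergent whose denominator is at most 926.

√1722 = [41; 2, 82, …] (period length 2).
Convergents:
  p_0/q_0 = 41/1
  p_1/q_1 = 83/2
  p_2/q_2 = 6847/165
  p_3/q_3 = 13777/332
  p_4/q_4 = 1136561/27389
q_3 = 332 ≤ 926 < 27389 = q_4, so the answer is 13777/332.

13777/332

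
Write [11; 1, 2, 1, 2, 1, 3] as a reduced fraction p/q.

657/56

Using pₖ = aₖpₖ₋₁ + pₖ₋₂ and qₖ = aₖqₖ₋₁ + qₖ₋₂:
  k=0: a=11, p=11, q=1
  k=1: a=1, p=12, q=1
  k=2: a=2, p=35, q=3
  k=3: a=1, p=47, q=4
  k=4: a=2, p=129, q=11
  k=5: a=1, p=176, q=15
  k=6: a=3, p=657, q=56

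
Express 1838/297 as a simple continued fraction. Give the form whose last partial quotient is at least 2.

1838 = 6×297 + 56
297 = 5×56 + 17
56 = 3×17 + 5
17 = 3×5 + 2
5 = 2×2 + 1
2 = 2×1 + 0  (stop)
So 1838/297 = [6; 5, 3, 3, 2, 2].

[6; 5, 3, 3, 2, 2]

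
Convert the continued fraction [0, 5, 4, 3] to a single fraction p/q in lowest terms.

13/68

Fold from the inside: start with 3/1.
  4 + 1/3 = 13/3
  5 + 3/13 = 68/13
  0 + 13/68 = 13/68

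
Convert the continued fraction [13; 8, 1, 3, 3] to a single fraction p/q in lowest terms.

Using pₖ = aₖpₖ₋₁ + pₖ₋₂ and qₖ = aₖqₖ₋₁ + qₖ₋₂:
  k=0: a=13, p=13, q=1
  k=1: a=8, p=105, q=8
  k=2: a=1, p=118, q=9
  k=3: a=3, p=459, q=35
  k=4: a=3, p=1495, q=114

1495/114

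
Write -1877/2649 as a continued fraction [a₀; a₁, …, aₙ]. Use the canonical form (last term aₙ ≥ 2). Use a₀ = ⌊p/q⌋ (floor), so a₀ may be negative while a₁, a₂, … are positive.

[-1; 3, 2, 3, 7, 15]

-1877 = -1×2649 + 772
2649 = 3×772 + 333
772 = 2×333 + 106
333 = 3×106 + 15
106 = 7×15 + 1
15 = 15×1 + 0  (stop)
So -1877/2649 = [-1; 3, 2, 3, 7, 15].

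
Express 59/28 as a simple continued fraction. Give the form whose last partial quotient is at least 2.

59 = 2·28 + 3
28 = 9·3 + 1
3 = 3·1 + 0  (stop)
So 59/28 = [2; 9, 3].

[2; 9, 3]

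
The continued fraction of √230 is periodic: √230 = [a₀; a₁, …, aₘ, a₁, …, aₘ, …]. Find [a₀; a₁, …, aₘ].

[15; 6, 30]

a₀ = ⌊√230⌋ = 15.
With m₀=0, d₀=1 and mₖ₊₁ = dₖaₖ − mₖ, dₖ₊₁ = (n − mₖ₊₁²)/dₖ, aₖ₊₁ = ⌊(a₀+mₖ₊₁)/dₖ₊₁⌋:
  k=1: m=15, d=5, a=6
  k=2: m=15, d=1, a=30
d=1 and a=2a₀=30 at k=2, so the next step gives (m, d) = (15, 5) again — its k=1 value — and the period has length 2.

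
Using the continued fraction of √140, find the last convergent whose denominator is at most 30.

√140 = [11; 1, 4, 1, 22, …] (period length 4).
Convergents:
  p_0/q_0 = 11/1
  p_1/q_1 = 12/1
  p_2/q_2 = 59/5
  p_3/q_3 = 71/6
  p_4/q_4 = 1621/137
q_3 = 6 ≤ 30 < 137 = q_4, so the answer is 71/6.

71/6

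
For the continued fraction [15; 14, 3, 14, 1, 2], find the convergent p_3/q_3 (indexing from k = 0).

Using pₖ = aₖpₖ₋₁ + pₖ₋₂, qₖ = aₖqₖ₋₁ + qₖ₋₂ (with p₋₁=1, p₋₂=0, q₋₁=0, q₋₂=1):
  k=0: a=15, p=15, q=1
  k=1: a=14, p=211, q=14
  k=2: a=3, p=648, q=43
  k=3: a=14, p=9283, q=616

9283/616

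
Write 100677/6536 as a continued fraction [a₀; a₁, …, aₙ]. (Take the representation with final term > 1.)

[15; 2, 2, 11, 5, 1, 18]

100677 = 15·6536 + 2637
6536 = 2·2637 + 1262
2637 = 2·1262 + 113
1262 = 11·113 + 19
113 = 5·19 + 18
19 = 1·18 + 1
18 = 18·1 + 0  (stop)
So 100677/6536 = [15; 2, 2, 11, 5, 1, 18].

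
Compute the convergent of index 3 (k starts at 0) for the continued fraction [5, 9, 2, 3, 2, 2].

Using pₖ = aₖpₖ₋₁ + pₖ₋₂, qₖ = aₖqₖ₋₁ + qₖ₋₂ (with p₋₁=1, p₋₂=0, q₋₁=0, q₋₂=1):
  k=0: a=5, p=5, q=1
  k=1: a=9, p=46, q=9
  k=2: a=2, p=97, q=19
  k=3: a=3, p=337, q=66

337/66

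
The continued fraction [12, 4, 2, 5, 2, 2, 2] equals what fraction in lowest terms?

Using pₖ = aₖpₖ₋₁ + pₖ₋₂ and qₖ = aₖqₖ₋₁ + qₖ₋₂:
  k=0: a=12, p=12, q=1
  k=1: a=4, p=49, q=4
  k=2: a=2, p=110, q=9
  k=3: a=5, p=599, q=49
  k=4: a=2, p=1308, q=107
  k=5: a=2, p=3215, q=263
  k=6: a=2, p=7738, q=633

7738/633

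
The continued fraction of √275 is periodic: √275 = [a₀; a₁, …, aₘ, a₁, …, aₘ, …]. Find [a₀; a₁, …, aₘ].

a₀ = ⌊√275⌋ = 16.
With m₀=0, d₀=1 and mₖ₊₁ = dₖaₖ − mₖ, dₖ₊₁ = (n − mₖ₊₁²)/dₖ, aₖ₊₁ = ⌊(a₀+mₖ₊₁)/dₖ₊₁⌋:
  k=1: m=16, d=19, a=1
  k=2: m=3, d=14, a=1
  k=3: m=11, d=11, a=2
  k=4: m=11, d=14, a=1
  k=5: m=3, d=19, a=1
  k=6: m=16, d=1, a=32
d=1 and a=2a₀=32 at k=6, so the next step gives (m, d) = (16, 19) again — its k=1 value — and the period has length 6.

[16; 1, 1, 2, 1, 1, 32]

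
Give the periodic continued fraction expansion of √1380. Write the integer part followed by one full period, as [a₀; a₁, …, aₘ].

[37; 6, 1, 2, 1, 6, 74]

a₀ = ⌊√1380⌋ = 37.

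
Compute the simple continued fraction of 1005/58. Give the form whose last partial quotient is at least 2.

1005 = 17×58 + 19
58 = 3×19 + 1
19 = 19×1 + 0  (stop)
So 1005/58 = [17; 3, 19].

[17; 3, 19]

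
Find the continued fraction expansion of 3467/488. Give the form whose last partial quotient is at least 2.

[7; 9, 1, 1, 3, 7]

3467 = 7*488 + 51
488 = 9*51 + 29
51 = 1*29 + 22
29 = 1*22 + 7
22 = 3*7 + 1
7 = 7*1 + 0  (stop)
So 3467/488 = [7; 9, 1, 1, 3, 7].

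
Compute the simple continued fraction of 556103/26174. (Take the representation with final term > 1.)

556103 = 21*26174 + 6449
26174 = 4*6449 + 378
6449 = 17*378 + 23
378 = 16*23 + 10
23 = 2*10 + 3
10 = 3*3 + 1
3 = 3*1 + 0  (stop)
So 556103/26174 = [21; 4, 17, 16, 2, 3, 3].

[21; 4, 17, 16, 2, 3, 3]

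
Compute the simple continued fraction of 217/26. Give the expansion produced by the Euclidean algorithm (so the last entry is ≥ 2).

217 = 8*26 + 9
26 = 2*9 + 8
9 = 1*8 + 1
8 = 8*1 + 0  (stop)
So 217/26 = [8; 2, 1, 8].

[8; 2, 1, 8]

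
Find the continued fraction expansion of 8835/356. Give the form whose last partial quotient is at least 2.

[24; 1, 4, 2, 10, 3]

8835 = 24×356 + 291
356 = 1×291 + 65
291 = 4×65 + 31
65 = 2×31 + 3
31 = 10×3 + 1
3 = 3×1 + 0  (stop)
So 8835/356 = [24; 1, 4, 2, 10, 3].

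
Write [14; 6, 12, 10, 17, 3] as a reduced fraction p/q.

545202/38491

Using pₖ = aₖpₖ₋₁ + pₖ₋₂ and qₖ = aₖqₖ₋₁ + qₖ₋₂:
  k=0: a=14, p=14, q=1
  k=1: a=6, p=85, q=6
  k=2: a=12, p=1034, q=73
  k=3: a=10, p=10425, q=736
  k=4: a=17, p=178259, q=12585
  k=5: a=3, p=545202, q=38491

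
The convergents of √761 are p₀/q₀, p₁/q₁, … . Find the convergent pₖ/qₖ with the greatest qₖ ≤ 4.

55/2

√761 = [27; 1, 1, 2, 2, 1, 1, 54, …] (period length 7).
Convergents:
  p_0/q_0 = 27/1
  p_1/q_1 = 28/1
  p_2/q_2 = 55/2
  p_3/q_3 = 138/5
q_2 = 2 ≤ 4 < 5 = q_3, so the answer is 55/2.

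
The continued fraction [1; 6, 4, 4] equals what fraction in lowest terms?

Fold from the inside: start with 4/1.
  4 + 1/4 = 17/4
  6 + 4/17 = 106/17
  1 + 17/106 = 123/106

123/106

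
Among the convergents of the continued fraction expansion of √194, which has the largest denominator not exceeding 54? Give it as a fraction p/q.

195/14

√194 = [13; 1, 12, 1, 26, …] (period length 4).
Convergents:
  p_0/q_0 = 13/1
  p_1/q_1 = 14/1
  p_2/q_2 = 181/13
  p_3/q_3 = 195/14
  p_4/q_4 = 5251/377
q_3 = 14 ≤ 54 < 377 = q_4, so the answer is 195/14.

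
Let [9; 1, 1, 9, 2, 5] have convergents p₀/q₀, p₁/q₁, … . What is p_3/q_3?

Using pₖ = aₖpₖ₋₁ + pₖ₋₂, qₖ = aₖqₖ₋₁ + qₖ₋₂ (with p₋₁=1, p₋₂=0, q₋₁=0, q₋₂=1):
  k=0: a=9, p=9, q=1
  k=1: a=1, p=10, q=1
  k=2: a=1, p=19, q=2
  k=3: a=9, p=181, q=19

181/19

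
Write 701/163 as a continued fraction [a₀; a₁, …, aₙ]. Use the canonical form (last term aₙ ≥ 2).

701 = 4·163 + 49
163 = 3·49 + 16
49 = 3·16 + 1
16 = 16·1 + 0  (stop)
So 701/163 = [4; 3, 3, 16].

[4; 3, 3, 16]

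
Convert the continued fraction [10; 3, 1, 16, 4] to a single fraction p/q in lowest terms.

Using pₖ = aₖpₖ₋₁ + pₖ₋₂ and qₖ = aₖqₖ₋₁ + qₖ₋₂:
  k=0: a=10, p=10, q=1
  k=1: a=3, p=31, q=3
  k=2: a=1, p=41, q=4
  k=3: a=16, p=687, q=67
  k=4: a=4, p=2789, q=272

2789/272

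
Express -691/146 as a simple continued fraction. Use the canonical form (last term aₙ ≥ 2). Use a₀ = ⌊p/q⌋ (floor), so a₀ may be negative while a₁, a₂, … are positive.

-691 = -5*146 + 39
146 = 3*39 + 29
39 = 1*29 + 10
29 = 2*10 + 9
10 = 1*9 + 1
9 = 9*1 + 0  (stop)
So -691/146 = [-5; 3, 1, 2, 1, 9].

[-5; 3, 1, 2, 1, 9]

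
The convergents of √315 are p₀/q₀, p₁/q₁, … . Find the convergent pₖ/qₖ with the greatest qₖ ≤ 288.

√315 = [17; 1, 2, 1, 34, …] (period length 4).
Convergents:
  p_0/q_0 = 17/1
  p_1/q_1 = 18/1
  p_2/q_2 = 53/3
  p_3/q_3 = 71/4
  p_4/q_4 = 2467/139
  p_5/q_5 = 2538/143
  p_6/q_6 = 7543/425
q_5 = 143 ≤ 288 < 425 = q_6, so the answer is 2538/143.

2538/143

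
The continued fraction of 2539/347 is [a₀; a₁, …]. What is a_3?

2539 = 7·347 + 110   →  a_0 = 7
347 = 3·110 + 17   →  a_1 = 3
110 = 6·17 + 8   →  a_2 = 6
17 = 2·8 + 1   →  a_3 = 2

2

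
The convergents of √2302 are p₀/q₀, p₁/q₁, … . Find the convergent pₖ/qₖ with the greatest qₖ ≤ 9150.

221040/4607

√2302 = [47; 1, 46, 1, 94, …] (period length 4).
Convergents:
  p_0/q_0 = 47/1
  p_1/q_1 = 48/1
  p_2/q_2 = 2255/47
  p_3/q_3 = 2303/48
  p_4/q_4 = 218737/4559
  p_5/q_5 = 221040/4607
  p_6/q_6 = 10386577/216481
q_5 = 4607 ≤ 9150 < 216481 = q_6, so the answer is 221040/4607.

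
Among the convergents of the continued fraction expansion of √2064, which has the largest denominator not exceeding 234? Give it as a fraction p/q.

√2064 = [45; 2, 3, 7, 3, 2, 90, …] (period length 6).
Convergents:
  p_0/q_0 = 45/1
  p_1/q_1 = 91/2
  p_2/q_2 = 318/7
  p_3/q_3 = 2317/51
  p_4/q_4 = 7269/160
  p_5/q_5 = 16855/371
q_4 = 160 ≤ 234 < 371 = q_5, so the answer is 7269/160.

7269/160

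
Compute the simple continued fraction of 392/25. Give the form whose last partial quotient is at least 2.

[15; 1, 2, 8]

392 = 15·25 + 17
25 = 1·17 + 8
17 = 2·8 + 1
8 = 8·1 + 0  (stop)
So 392/25 = [15; 1, 2, 8].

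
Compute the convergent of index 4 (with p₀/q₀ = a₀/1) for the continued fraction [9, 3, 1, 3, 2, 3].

Using pₖ = aₖpₖ₋₁ + pₖ₋₂, qₖ = aₖqₖ₋₁ + qₖ₋₂ (with p₋₁=1, p₋₂=0, q₋₁=0, q₋₂=1):
  k=0: a=9, p=9, q=1
  k=1: a=3, p=28, q=3
  k=2: a=1, p=37, q=4
  k=3: a=3, p=139, q=15
  k=4: a=2, p=315, q=34

315/34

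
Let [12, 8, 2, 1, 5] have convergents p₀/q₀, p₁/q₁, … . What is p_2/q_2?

Using pₖ = aₖpₖ₋₁ + pₖ₋₂, qₖ = aₖqₖ₋₁ + qₖ₋₂ (with p₋₁=1, p₋₂=0, q₋₁=0, q₋₂=1):
  k=0: a=12, p=12, q=1
  k=1: a=8, p=97, q=8
  k=2: a=2, p=206, q=17

206/17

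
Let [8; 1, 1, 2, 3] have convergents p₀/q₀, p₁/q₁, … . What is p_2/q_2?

Using pₖ = aₖpₖ₋₁ + pₖ₋₂, qₖ = aₖqₖ₋₁ + qₖ₋₂ (with p₋₁=1, p₋₂=0, q₋₁=0, q₋₂=1):
  k=0: a=8, p=8, q=1
  k=1: a=1, p=9, q=1
  k=2: a=1, p=17, q=2

17/2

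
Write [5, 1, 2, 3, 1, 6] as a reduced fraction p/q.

501/88

Using pₖ = aₖpₖ₋₁ + pₖ₋₂ and qₖ = aₖqₖ₋₁ + qₖ₋₂:
  k=0: a=5, p=5, q=1
  k=1: a=1, p=6, q=1
  k=2: a=2, p=17, q=3
  k=3: a=3, p=57, q=10
  k=4: a=1, p=74, q=13
  k=5: a=6, p=501, q=88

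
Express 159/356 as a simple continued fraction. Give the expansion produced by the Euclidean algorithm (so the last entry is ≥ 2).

[0; 2, 4, 5, 2, 3]

159 = 0×356 + 159
356 = 2×159 + 38
159 = 4×38 + 7
38 = 5×7 + 3
7 = 2×3 + 1
3 = 3×1 + 0  (stop)
So 159/356 = [0; 2, 4, 5, 2, 3].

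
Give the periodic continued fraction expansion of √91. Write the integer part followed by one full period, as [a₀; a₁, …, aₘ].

a₀ = ⌊√91⌋ = 9.
With m₀=0, d₀=1 and mₖ₊₁ = dₖaₖ − mₖ, dₖ₊₁ = (n − mₖ₊₁²)/dₖ, aₖ₊₁ = ⌊(a₀+mₖ₊₁)/dₖ₊₁⌋:
  k=1: m=9, d=10, a=1
  k=2: m=1, d=9, a=1
  k=3: m=8, d=3, a=5
  k=4: m=7, d=14, a=1
  k=5: m=7, d=3, a=5
  k=6: m=8, d=9, a=1
  k=7: m=1, d=10, a=1
  k=8: m=9, d=1, a=18
d=1 and a=2a₀=18 at k=8, so the next step gives (m, d) = (9, 10) again — its k=1 value — and the period has length 8.

[9; 1, 1, 5, 1, 5, 1, 1, 18]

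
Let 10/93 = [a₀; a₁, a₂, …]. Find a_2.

10 = 0·93 + 10   →  a_0 = 0
93 = 9·10 + 3   →  a_1 = 9
10 = 3·3 + 1   →  a_2 = 3

3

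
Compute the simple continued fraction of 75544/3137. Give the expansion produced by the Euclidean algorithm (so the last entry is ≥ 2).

75544 = 24×3137 + 256
3137 = 12×256 + 65
256 = 3×65 + 61
65 = 1×61 + 4
61 = 15×4 + 1
4 = 4×1 + 0  (stop)
So 75544/3137 = [24; 12, 3, 1, 15, 4].

[24; 12, 3, 1, 15, 4]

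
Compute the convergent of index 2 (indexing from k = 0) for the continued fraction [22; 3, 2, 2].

156/7

Using pₖ = aₖpₖ₋₁ + pₖ₋₂, qₖ = aₖqₖ₋₁ + qₖ₋₂ (with p₋₁=1, p₋₂=0, q₋₁=0, q₋₂=1):
  k=0: a=22, p=22, q=1
  k=1: a=3, p=67, q=3
  k=2: a=2, p=156, q=7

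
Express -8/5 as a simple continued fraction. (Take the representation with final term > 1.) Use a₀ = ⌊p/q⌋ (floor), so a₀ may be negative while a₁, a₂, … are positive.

[-2; 2, 2]

-8 = -2·5 + 2
5 = 2·2 + 1
2 = 2·1 + 0  (stop)
So -8/5 = [-2; 2, 2].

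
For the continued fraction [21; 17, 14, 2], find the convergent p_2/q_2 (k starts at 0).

Using pₖ = aₖpₖ₋₁ + pₖ₋₂, qₖ = aₖqₖ₋₁ + qₖ₋₂ (with p₋₁=1, p₋₂=0, q₋₁=0, q₋₂=1):
  k=0: a=21, p=21, q=1
  k=1: a=17, p=358, q=17
  k=2: a=14, p=5033, q=239

5033/239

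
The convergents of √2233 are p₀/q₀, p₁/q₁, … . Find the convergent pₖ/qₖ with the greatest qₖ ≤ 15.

√2233 = [47; 3, 1, 12, 1, 3, 94, …] (period length 6).
Convergents:
  p_0/q_0 = 47/1
  p_1/q_1 = 142/3
  p_2/q_2 = 189/4
  p_3/q_3 = 2410/51
q_2 = 4 ≤ 15 < 51 = q_3, so the answer is 189/4.

189/4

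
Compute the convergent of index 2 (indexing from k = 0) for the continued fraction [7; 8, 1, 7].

Using pₖ = aₖpₖ₋₁ + pₖ₋₂, qₖ = aₖqₖ₋₁ + qₖ₋₂ (with p₋₁=1, p₋₂=0, q₋₁=0, q₋₂=1):
  k=0: a=7, p=7, q=1
  k=1: a=8, p=57, q=8
  k=2: a=1, p=64, q=9

64/9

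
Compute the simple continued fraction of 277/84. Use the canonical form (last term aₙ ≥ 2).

[3; 3, 2, 1, 3, 2]

277 = 3·84 + 25
84 = 3·25 + 9
25 = 2·9 + 7
9 = 1·7 + 2
7 = 3·2 + 1
2 = 2·1 + 0  (stop)
So 277/84 = [3; 3, 2, 1, 3, 2].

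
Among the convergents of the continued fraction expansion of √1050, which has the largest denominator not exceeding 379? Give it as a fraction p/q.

8749/270

√1050 = [32; 2, 2, 10, 2, 2, 64, …] (period length 6).
Convergents:
  p_0/q_0 = 32/1
  p_1/q_1 = 65/2
  p_2/q_2 = 162/5
  p_3/q_3 = 1685/52
  p_4/q_4 = 3532/109
  p_5/q_5 = 8749/270
  p_6/q_6 = 563468/17389
q_5 = 270 ≤ 379 < 17389 = q_6, so the answer is 8749/270.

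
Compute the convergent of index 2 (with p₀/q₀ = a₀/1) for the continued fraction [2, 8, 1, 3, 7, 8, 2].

19/9

Using pₖ = aₖpₖ₋₁ + pₖ₋₂, qₖ = aₖqₖ₋₁ + qₖ₋₂ (with p₋₁=1, p₋₂=0, q₋₁=0, q₋₂=1):
  k=0: a=2, p=2, q=1
  k=1: a=8, p=17, q=8
  k=2: a=1, p=19, q=9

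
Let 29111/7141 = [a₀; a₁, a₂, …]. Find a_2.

29111 = 4·7141 + 547   →  a_0 = 4
7141 = 13·547 + 30   →  a_1 = 13
547 = 18·30 + 7   →  a_2 = 18

18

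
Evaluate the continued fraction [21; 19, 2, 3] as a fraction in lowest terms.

Using pₖ = aₖpₖ₋₁ + pₖ₋₂ and qₖ = aₖqₖ₋₁ + qₖ₋₂:
  k=0: a=21, p=21, q=1
  k=1: a=19, p=400, q=19
  k=2: a=2, p=821, q=39
  k=3: a=3, p=2863, q=136

2863/136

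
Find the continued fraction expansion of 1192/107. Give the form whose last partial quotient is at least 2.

[11; 7, 7, 2]

1192 = 11*107 + 15
107 = 7*15 + 2
15 = 7*2 + 1
2 = 2*1 + 0  (stop)
So 1192/107 = [11; 7, 7, 2].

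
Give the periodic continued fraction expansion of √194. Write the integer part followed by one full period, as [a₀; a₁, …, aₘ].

a₀ = ⌊√194⌋ = 13.
With m₀=0, d₀=1 and mₖ₊₁ = dₖaₖ − mₖ, dₖ₊₁ = (n − mₖ₊₁²)/dₖ, aₖ₊₁ = ⌊(a₀+mₖ₊₁)/dₖ₊₁⌋:
  k=1: m=13, d=25, a=1
  k=2: m=12, d=2, a=12
  k=3: m=12, d=25, a=1
  k=4: m=13, d=1, a=26
d=1 and a=2a₀=26 at k=4, so the next step gives (m, d) = (13, 25) again — its k=1 value — and the period has length 4.

[13; 1, 12, 1, 26]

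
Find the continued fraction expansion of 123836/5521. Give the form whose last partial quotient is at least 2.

123836 = 22·5521 + 2374
5521 = 2·2374 + 773
2374 = 3·773 + 55
773 = 14·55 + 3
55 = 18·3 + 1
3 = 3·1 + 0  (stop)
So 123836/5521 = [22; 2, 3, 14, 18, 3].

[22; 2, 3, 14, 18, 3]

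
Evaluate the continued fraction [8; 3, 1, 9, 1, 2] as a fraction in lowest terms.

Using pₖ = aₖpₖ₋₁ + pₖ₋₂ and qₖ = aₖqₖ₋₁ + qₖ₋₂:
  k=0: a=8, p=8, q=1
  k=1: a=3, p=25, q=3
  k=2: a=1, p=33, q=4
  k=3: a=9, p=322, q=39
  k=4: a=1, p=355, q=43
  k=5: a=2, p=1032, q=125

1032/125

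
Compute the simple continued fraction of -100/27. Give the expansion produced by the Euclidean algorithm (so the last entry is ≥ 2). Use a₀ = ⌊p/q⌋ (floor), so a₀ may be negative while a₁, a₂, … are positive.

[-4; 3, 2, 1, 2]

-100 = -4·27 + 8
27 = 3·8 + 3
8 = 2·3 + 2
3 = 1·2 + 1
2 = 2·1 + 0  (stop)
So -100/27 = [-4; 3, 2, 1, 2].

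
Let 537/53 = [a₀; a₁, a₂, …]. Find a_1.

537 = 10·53 + 7   →  a_0 = 10
53 = 7·7 + 4   →  a_1 = 7

7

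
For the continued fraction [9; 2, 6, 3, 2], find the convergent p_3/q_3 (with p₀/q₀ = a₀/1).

388/41

Using pₖ = aₖpₖ₋₁ + pₖ₋₂, qₖ = aₖqₖ₋₁ + qₖ₋₂ (with p₋₁=1, p₋₂=0, q₋₁=0, q₋₂=1):
  k=0: a=9, p=9, q=1
  k=1: a=2, p=19, q=2
  k=2: a=6, p=123, q=13
  k=3: a=3, p=388, q=41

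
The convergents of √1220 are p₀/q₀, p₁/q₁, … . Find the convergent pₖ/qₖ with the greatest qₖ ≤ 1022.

34195/979

√1220 = [34; 1, 12, 1, 68, …] (period length 4).
Convergents:
  p_0/q_0 = 34/1
  p_1/q_1 = 35/1
  p_2/q_2 = 454/13
  p_3/q_3 = 489/14
  p_4/q_4 = 33706/965
  p_5/q_5 = 34195/979
  p_6/q_6 = 444046/12713
q_5 = 979 ≤ 1022 < 12713 = q_6, so the answer is 34195/979.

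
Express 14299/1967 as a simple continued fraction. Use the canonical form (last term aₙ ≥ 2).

14299 = 7·1967 + 530
1967 = 3·530 + 377
530 = 1·377 + 153
377 = 2·153 + 71
153 = 2·71 + 11
71 = 6·11 + 5
11 = 2·5 + 1
5 = 5·1 + 0  (stop)
So 14299/1967 = [7; 3, 1, 2, 2, 6, 2, 5].

[7; 3, 1, 2, 2, 6, 2, 5]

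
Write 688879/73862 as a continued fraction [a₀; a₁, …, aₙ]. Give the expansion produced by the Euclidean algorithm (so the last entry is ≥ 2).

[9; 3, 16, 10, 1, 16, 8]

688879 = 9·73862 + 24121
73862 = 3·24121 + 1499
24121 = 16·1499 + 137
1499 = 10·137 + 129
137 = 1·129 + 8
129 = 16·8 + 1
8 = 8·1 + 0  (stop)
So 688879/73862 = [9; 3, 16, 10, 1, 16, 8].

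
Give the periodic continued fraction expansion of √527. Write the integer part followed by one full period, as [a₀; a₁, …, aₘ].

[22; 1, 21, 1, 44]

a₀ = ⌊√527⌋ = 22.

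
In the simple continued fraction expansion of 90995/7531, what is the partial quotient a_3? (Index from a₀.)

3

90995 = 12·7531 + 623   →  a_0 = 12
7531 = 12·623 + 55   →  a_1 = 12
623 = 11·55 + 18   →  a_2 = 11
55 = 3·18 + 1   →  a_3 = 3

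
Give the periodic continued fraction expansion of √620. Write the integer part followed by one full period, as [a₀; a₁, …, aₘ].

[24; 1, 8, 1, 48]

a₀ = ⌊√620⌋ = 24.
With m₀=0, d₀=1 and mₖ₊₁ = dₖaₖ − mₖ, dₖ₊₁ = (n − mₖ₊₁²)/dₖ, aₖ₊₁ = ⌊(a₀+mₖ₊₁)/dₖ₊₁⌋:
  k=1: m=24, d=44, a=1
  k=2: m=20, d=5, a=8
  k=3: m=20, d=44, a=1
  k=4: m=24, d=1, a=48
d=1 and a=2a₀=48 at k=4, so the next step gives (m, d) = (24, 44) again — its k=1 value — and the period has length 4.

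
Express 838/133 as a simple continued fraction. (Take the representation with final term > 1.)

838 = 6×133 + 40
133 = 3×40 + 13
40 = 3×13 + 1
13 = 13×1 + 0  (stop)
So 838/133 = [6; 3, 3, 13].

[6; 3, 3, 13]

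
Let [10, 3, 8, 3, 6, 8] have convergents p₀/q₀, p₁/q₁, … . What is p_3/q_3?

805/78

Using pₖ = aₖpₖ₋₁ + pₖ₋₂, qₖ = aₖqₖ₋₁ + qₖ₋₂ (with p₋₁=1, p₋₂=0, q₋₁=0, q₋₂=1):
  k=0: a=10, p=10, q=1
  k=1: a=3, p=31, q=3
  k=2: a=8, p=258, q=25
  k=3: a=3, p=805, q=78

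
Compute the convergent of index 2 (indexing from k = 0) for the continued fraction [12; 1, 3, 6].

51/4

Using pₖ = aₖpₖ₋₁ + pₖ₋₂, qₖ = aₖqₖ₋₁ + qₖ₋₂ (with p₋₁=1, p₋₂=0, q₋₁=0, q₋₂=1):
  k=0: a=12, p=12, q=1
  k=1: a=1, p=13, q=1
  k=2: a=3, p=51, q=4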